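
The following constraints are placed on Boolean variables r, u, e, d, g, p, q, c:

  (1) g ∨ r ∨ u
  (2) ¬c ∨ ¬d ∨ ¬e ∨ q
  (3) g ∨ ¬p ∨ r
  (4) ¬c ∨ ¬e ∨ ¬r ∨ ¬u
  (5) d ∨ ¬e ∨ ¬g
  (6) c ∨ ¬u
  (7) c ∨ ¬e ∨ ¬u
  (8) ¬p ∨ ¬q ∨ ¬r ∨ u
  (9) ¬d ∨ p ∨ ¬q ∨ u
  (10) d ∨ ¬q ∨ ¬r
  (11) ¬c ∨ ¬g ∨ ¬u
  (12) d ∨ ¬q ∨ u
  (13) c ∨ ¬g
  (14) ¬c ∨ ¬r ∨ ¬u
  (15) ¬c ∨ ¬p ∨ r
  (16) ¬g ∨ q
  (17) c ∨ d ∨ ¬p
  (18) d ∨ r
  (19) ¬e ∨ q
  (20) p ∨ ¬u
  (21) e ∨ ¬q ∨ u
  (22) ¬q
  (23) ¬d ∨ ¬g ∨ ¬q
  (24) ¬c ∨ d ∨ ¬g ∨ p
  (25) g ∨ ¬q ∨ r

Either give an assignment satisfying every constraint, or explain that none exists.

Unit clause (¬q) forces q = False.
In (¬g ∨ q) only ¬g is left, so g = False.
In (¬e ∨ q) only ¬e is left, so e = False.
Try r = False:
  (g ∨ r ∨ u) forces u = True.
  (g ∨ ¬p ∨ r) forces p = False.
  clause (p ∨ ¬u) is falsified — backtrack.
So r = True.
Set u = False.
Set d = True.
Set p = False.
Set c = False.
All clauses satisfied.

r=T, u=F, e=F, d=T, g=F, p=F, q=F, c=F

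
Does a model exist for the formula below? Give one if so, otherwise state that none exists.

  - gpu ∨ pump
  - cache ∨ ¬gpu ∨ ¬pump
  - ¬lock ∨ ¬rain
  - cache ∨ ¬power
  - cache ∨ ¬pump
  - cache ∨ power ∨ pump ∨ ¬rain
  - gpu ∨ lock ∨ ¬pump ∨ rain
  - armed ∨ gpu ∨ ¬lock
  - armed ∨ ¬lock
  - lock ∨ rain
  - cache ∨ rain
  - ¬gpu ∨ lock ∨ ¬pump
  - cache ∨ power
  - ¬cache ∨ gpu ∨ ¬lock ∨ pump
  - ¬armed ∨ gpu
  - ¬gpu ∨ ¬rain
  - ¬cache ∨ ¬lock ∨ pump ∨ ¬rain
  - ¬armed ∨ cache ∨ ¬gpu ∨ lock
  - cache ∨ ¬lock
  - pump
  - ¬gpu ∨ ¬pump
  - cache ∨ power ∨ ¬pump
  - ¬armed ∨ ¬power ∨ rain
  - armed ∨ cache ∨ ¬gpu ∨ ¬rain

Unit clause (pump) forces pump = True.
In (¬gpu ∨ ¬pump) only ¬gpu is left, so gpu = False.
In (cache ∨ ¬pump) only cache is left, so cache = True.
In (¬armed ∨ gpu) only ¬armed is left, so armed = False.
In (armed ∨ gpu ∨ ¬lock) only ¬lock is left, so lock = False.
In (lock ∨ rain) only rain is left, so rain = True.
Set power = False.
All clauses satisfied.

armed: False, power: False, cache: True, gpu: False, pump: True, lock: False, rain: True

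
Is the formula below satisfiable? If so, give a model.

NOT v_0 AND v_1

v_0: False; v_1: True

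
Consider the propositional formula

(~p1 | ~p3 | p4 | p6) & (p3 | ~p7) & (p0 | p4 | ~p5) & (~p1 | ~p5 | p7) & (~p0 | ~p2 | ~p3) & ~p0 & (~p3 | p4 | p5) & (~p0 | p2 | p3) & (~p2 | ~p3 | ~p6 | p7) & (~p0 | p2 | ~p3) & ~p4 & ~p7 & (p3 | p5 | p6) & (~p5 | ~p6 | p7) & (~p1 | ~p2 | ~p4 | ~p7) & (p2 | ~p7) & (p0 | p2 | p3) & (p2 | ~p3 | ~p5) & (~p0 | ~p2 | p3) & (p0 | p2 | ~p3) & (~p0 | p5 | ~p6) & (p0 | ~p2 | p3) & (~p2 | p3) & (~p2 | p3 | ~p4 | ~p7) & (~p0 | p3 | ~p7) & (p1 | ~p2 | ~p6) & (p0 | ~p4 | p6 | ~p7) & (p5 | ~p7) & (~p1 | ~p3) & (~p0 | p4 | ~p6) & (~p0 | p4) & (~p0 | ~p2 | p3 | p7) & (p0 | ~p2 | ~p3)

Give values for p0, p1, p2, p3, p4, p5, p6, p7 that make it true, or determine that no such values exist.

Case p0 = True:
  Clause (~p0) is falsified — contradiction.
Case p0 = False:
  (~p4) forces p4 = False.
  (p0 | p4 | ~p5) forces p5 = False.
  (~p3 | p4 | p5) forces p3 = False.
  (p3 | ~p7) forces p7 = False.
  (p3 | p5 | p6) forces p6 = True.
  (p0 | p2 | p3) forces p2 = True.
  Clause (p0 | ~p2 | p3) is falsified — contradiction.
Both cases fail, so the formula is unsatisfiable.

No satisfying assignment exists.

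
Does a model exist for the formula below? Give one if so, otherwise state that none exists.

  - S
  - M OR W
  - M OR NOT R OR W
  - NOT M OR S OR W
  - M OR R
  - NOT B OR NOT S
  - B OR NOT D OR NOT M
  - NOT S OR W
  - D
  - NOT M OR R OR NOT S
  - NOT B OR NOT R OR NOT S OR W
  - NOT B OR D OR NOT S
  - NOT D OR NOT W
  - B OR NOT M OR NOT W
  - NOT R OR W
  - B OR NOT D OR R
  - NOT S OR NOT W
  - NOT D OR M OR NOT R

Unsatisfiable

Case S = True:
  (NOT B OR NOT S) forces B = False.
  (NOT S OR W) forces W = True.
  Clause (NOT S OR NOT W) is falsified — contradiction.
Case S = False:
  Clause (S) is falsified — contradiction.
Both cases fail, so the formula is unsatisfiable.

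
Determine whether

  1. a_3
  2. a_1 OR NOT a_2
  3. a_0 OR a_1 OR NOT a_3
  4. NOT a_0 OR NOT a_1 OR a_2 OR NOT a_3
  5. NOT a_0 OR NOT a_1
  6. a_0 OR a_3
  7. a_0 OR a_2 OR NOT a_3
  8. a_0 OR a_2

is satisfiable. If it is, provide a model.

Unit clause (a_3) forces a_3 = True.
Set a_0 = False.
  then (a_0 OR a_1 OR NOT a_3) forces a_1 = True.
  then (a_0 OR a_2 OR NOT a_3) forces a_2 = True.
All clauses satisfied.

a_0: False, a_1: True, a_2: True, a_3: True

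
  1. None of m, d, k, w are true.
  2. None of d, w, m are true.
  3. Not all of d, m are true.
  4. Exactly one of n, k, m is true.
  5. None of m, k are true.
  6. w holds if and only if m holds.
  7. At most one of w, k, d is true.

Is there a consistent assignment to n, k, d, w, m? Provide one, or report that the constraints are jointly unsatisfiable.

n=T; k=F; d=F; w=F; m=F

  (1) {m, d, k, w}: 0 true — none ✓
  (2) {d, w, m}: 0 true — none ✓
  (3) {d, m}: 0/2 true — not all ✓
  (4) {n, k, m}: 1 true — exactly one ✓
  (5) {m, k}: 0 true — none ✓
  (6) w=F, m=F — same ✓
  (7) {w, k, d}: 0 true — at most one ✓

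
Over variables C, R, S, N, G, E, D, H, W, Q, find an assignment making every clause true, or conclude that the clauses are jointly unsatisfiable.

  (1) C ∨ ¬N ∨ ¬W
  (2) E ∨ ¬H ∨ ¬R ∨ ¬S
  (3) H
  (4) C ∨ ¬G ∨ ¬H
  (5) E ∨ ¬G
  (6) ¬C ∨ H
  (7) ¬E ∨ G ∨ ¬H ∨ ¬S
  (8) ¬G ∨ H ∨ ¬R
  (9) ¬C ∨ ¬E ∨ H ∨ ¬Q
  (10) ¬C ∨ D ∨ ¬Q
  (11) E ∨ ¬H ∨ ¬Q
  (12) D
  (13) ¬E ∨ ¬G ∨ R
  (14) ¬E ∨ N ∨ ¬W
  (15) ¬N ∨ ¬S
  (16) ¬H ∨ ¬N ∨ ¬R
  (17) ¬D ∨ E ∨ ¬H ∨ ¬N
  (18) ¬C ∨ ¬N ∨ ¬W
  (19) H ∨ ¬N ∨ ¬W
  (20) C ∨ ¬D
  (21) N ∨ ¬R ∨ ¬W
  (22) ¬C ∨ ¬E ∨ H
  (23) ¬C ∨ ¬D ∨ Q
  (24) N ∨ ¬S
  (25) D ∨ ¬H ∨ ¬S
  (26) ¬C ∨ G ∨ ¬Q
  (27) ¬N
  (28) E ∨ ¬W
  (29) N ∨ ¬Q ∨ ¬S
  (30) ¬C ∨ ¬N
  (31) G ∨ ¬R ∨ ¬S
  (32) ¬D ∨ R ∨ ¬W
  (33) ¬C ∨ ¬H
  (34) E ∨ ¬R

No satisfying assignment exists.

Case D = True:
  (H) forces H = True.
  (C ∨ ¬D) forces C = True.
  Clause (¬C ∨ ¬H) is falsified — contradiction.
Case D = False:
  Clause (D) is falsified — contradiction.
Both cases fail, so the formula is unsatisfiable.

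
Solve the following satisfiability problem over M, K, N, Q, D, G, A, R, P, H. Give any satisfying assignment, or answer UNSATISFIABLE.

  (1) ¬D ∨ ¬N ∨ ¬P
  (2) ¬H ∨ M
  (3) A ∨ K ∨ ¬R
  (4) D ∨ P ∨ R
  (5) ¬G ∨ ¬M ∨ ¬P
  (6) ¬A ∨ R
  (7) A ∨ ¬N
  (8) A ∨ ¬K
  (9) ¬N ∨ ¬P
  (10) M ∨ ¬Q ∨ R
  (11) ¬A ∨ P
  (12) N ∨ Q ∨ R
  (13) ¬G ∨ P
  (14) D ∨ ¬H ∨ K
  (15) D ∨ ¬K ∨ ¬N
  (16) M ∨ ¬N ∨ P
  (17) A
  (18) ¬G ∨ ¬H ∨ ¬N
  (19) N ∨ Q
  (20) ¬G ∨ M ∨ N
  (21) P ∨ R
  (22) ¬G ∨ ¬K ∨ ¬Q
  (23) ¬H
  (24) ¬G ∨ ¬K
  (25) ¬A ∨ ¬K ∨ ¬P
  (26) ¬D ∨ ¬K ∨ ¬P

M: False; K: False; N: False; Q: True; D: True; G: False; A: True; R: True; P: True; H: False

Unit clause (A) forces A = True.
Unit clause (¬H) forces H = False.
In (¬A ∨ R) only R is left, so R = True.
In (¬A ∨ P) only P is left, so P = True.
In (¬A ∨ ¬K ∨ ¬P) only ¬K is left, so K = False.
In (¬N ∨ ¬P) only ¬N is left, so N = False.
In (N ∨ Q) only Q is left, so Q = True.
Set M = False.
  then (¬G ∨ M ∨ N) forces G = False.
Set D = True.
All clauses satisfied.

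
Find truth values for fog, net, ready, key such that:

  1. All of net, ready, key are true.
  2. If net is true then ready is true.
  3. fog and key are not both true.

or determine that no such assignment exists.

fog = False, net = True, ready = True, key = True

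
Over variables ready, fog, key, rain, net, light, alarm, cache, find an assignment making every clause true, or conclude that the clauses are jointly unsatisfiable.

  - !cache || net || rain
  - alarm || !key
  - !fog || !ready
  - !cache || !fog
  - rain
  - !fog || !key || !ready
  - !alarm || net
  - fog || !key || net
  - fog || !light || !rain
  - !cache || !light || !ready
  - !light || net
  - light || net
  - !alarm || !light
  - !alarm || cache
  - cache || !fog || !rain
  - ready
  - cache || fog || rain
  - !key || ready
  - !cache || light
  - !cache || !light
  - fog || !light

Unit clause (rain) forces rain = True.
Unit clause (ready) forces ready = True.
In (!fog || !ready) only !fog is left, so fog = False.
In (fog || !light || !rain) only !light is left, so light = False.
In (light || net) only net is left, so net = True.
In (!cache || light) only !cache is left, so cache = False.
In (!alarm || cache) only !alarm is left, so alarm = False.
In (alarm || !key) only !key is left, so key = False.
All clauses satisfied.

ready=T, fog=F, key=F, rain=T, net=T, light=F, alarm=F, cache=F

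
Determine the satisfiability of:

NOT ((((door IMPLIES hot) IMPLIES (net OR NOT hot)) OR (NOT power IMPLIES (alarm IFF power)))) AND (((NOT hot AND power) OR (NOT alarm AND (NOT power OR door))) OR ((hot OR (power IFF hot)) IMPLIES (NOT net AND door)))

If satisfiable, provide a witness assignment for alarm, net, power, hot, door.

alarm=T; net=F; power=F; hot=T; door=T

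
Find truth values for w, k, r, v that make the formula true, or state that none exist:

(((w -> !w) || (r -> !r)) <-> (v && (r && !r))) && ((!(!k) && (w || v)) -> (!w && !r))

w=T, k=F, r=T, v=F

  ((w -> !w) || (r -> !r)) <-> (v && (r && !r)) = True
    (w -> !w) || (r -> !r) = False
      w -> !w = False
        !w = False
      r -> !r = False
        !r = False
    v && (r && !r) = False
      r && !r = False
        !r = False
  (!(!k) && (w || v)) -> (!w && !r) = True
    !(!k) && (w || v) = False
      !(!k) = False
        !k = True
      w || v = True
    !w && !r = False
      !w = False
      !r = False
Both conjuncts True, so the formula holds.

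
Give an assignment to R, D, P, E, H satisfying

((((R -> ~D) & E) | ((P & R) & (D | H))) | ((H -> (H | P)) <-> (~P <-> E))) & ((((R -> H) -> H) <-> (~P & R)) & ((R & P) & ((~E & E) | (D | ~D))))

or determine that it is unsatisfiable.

UNSATISFIABLE

Case P = True: the formula simplifies to ((((R -> ~D) & E) | (R & (D | H))) | ~E) & (~(((R -> H) -> H)) & (R & ((~E & E) | (D | ~D)))).
  R = True: simplifies to (((~D & E) | (D | H)) | ~E) & (~((H -> H)) & ((~E & E) | (D | ~D))).
    H = True: the conjunct ~((H -> H)) becomes ~((True -> True)) = False.
    H = False: the conjunct ~((H -> H)) becomes ~((False -> False)) = False.
  R = False: the conjunct R is False.
Case P = False: the conjunct P is False.
Both cases fail — unsatisfiable.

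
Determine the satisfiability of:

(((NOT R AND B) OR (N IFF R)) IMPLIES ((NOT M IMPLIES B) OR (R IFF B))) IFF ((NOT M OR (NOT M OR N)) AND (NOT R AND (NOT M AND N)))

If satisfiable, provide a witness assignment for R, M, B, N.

R = False, M = False, B = False, N = True

  (((NOT R AND B) OR (N IFF R)) IMPLIES ((NOT M IMPLIES B) OR (R IFF B))) IFF ((NOT M OR (NOT M OR N)) AND (NOT R AND (NOT M AND N))) = True
    ((NOT R AND B) OR (N IFF R)) IMPLIES ((NOT M IMPLIES B) OR (R IFF B)) = True
      (NOT R AND B) OR (N IFF R) = False
        NOT R AND B = False
          NOT R = True
        N IFF R = False
      (NOT M IMPLIES B) OR (R IFF B) = True
        NOT M IMPLIES B = False
          NOT M = True
        R IFF B = True
    (NOT M OR (NOT M OR N)) AND (NOT R AND (NOT M AND N)) = True
      NOT M OR (NOT M OR N) = True
        NOT M = True
        NOT M OR N = True
          NOT M = True
      NOT R AND (NOT M AND N) = True
        NOT R = True
        NOT M AND N = True
          NOT M = True
The formula evaluates to True.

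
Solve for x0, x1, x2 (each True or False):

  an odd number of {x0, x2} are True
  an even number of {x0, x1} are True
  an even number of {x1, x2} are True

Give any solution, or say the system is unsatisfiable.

The formula is unsatisfiable.

Adding constraints 1, 2, 3 mod 2: every variable appears an even number of times on the left, so the left side is 0.
But the right sides sum to 1 (mod 2). 0 ≠ 1 — the system is inconsistent.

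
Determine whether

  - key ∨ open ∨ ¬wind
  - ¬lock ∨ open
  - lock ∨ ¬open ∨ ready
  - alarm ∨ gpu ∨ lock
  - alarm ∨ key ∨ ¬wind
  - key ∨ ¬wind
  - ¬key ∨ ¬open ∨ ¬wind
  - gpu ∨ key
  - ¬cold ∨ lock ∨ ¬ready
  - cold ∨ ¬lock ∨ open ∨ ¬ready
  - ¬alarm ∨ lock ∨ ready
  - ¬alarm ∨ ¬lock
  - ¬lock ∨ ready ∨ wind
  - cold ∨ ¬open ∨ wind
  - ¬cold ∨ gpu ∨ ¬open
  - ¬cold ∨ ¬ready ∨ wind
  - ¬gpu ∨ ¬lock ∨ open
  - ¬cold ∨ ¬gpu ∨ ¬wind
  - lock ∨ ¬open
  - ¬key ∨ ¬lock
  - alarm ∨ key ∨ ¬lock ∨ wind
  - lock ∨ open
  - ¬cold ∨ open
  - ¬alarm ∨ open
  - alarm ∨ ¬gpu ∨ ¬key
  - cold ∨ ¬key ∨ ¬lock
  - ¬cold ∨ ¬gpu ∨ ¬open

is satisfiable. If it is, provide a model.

No satisfying assignment exists.

Case lock = True:
  (¬lock ∨ open) forces open = True.
  (¬alarm ∨ ¬lock) forces alarm = False.
  (¬key ∨ ¬lock) forces key = False.
  (alarm ∨ key ∨ ¬wind) forces wind = False.
  Clause (alarm ∨ key ∨ ¬lock ∨ wind) is falsified — contradiction.
Case lock = False:
  (lock ∨ ¬open) forces open = False.
  Clause (lock ∨ open) is falsified — contradiction.
Both cases fail, so the formula is unsatisfiable.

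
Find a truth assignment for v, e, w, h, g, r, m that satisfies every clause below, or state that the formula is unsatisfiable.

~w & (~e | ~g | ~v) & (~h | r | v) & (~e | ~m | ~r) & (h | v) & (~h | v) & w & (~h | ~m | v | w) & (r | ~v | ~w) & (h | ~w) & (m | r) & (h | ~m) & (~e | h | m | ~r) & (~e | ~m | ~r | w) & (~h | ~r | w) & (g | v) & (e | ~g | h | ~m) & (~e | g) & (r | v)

The formula is unsatisfiable.

Case w = True:
  Clause (~w) is falsified — contradiction.
Case w = False:
  Clause (w) is falsified — contradiction.
Both cases fail, so the formula is unsatisfiable.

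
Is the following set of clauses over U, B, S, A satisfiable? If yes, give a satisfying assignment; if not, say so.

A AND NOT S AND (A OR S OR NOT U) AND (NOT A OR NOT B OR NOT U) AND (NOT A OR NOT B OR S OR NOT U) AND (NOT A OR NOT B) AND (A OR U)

U: False, B: False, S: False, A: True

Unit clause (A) forces A = True.
Unit clause (NOT S) forces S = False.
In (NOT A OR NOT B) only NOT B is left, so B = False.
Set U = False.
All clauses satisfied.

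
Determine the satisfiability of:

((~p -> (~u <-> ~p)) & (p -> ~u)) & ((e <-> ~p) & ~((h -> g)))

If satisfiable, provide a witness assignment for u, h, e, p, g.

u = False; h = True; e = True; p = False; g = False

  (~p -> (~u <-> ~p)) & (p -> ~u) = True
    ~p -> (~u <-> ~p) = True
      ~p = True
      ~u <-> ~p = True
        ~u = True
        ~p = True
    p -> ~u = True
      ~u = True
  (e <-> ~p) & ~((h -> g)) = True
    e <-> ~p = True
      ~p = True
    ~((h -> g)) = True
      h -> g = False
Both conjuncts True, so the formula holds.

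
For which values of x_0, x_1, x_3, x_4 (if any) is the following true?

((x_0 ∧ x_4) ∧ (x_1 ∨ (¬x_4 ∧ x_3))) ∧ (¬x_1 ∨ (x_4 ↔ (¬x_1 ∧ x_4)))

UNSATISFIABLE

Case x_4 = True: the formula simplifies to (x_0 ∧ x_1) ∧ (¬x_1 ∨ ¬x_1).
  x_1 = True: the conjunct ¬x_1 ∨ ¬x_1 becomes ¬True ∨ ¬True = False.
  x_1 = False: the conjunct x_1 is False.
Case x_4 = False: the conjunct x_4 is False.
Both cases fail — unsatisfiable.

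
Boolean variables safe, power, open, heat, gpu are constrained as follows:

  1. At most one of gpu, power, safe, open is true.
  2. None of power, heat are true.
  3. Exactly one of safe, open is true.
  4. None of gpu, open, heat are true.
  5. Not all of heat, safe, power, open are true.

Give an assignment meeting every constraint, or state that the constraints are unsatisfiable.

safe = True, power = False, open = False, heat = False, gpu = False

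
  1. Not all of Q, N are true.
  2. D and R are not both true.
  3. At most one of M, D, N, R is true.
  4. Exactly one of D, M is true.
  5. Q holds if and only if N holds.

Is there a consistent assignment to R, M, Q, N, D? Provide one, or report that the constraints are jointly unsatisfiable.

R=F, M=F, Q=F, N=F, D=T

  (1) {Q, N}: 0/2 true — not all ✓
  (2) D=T, R=F — not both ✓
  (3) {M, D, N, R}: 1 true — at most one ✓
  (4) {D, M}: 1 true — exactly one ✓
  (5) Q=F, N=F — same ✓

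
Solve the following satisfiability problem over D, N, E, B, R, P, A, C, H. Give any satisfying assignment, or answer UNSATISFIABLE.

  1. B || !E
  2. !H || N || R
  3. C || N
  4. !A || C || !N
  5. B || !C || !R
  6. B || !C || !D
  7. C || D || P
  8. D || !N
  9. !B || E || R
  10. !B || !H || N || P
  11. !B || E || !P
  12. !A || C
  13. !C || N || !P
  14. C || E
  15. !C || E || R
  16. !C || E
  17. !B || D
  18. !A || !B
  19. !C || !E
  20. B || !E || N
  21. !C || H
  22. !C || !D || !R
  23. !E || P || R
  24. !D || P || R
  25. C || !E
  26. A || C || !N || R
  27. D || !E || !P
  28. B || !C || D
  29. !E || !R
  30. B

The formula is unsatisfiable.

Case E = True:
  (B || !E) forces B = True.
  (!B || D) forces D = True.
  (!A || !B) forces A = False.
  (!C || !E) forces C = False.
  Clause (C || !E) is falsified — contradiction.
Case E = False:
  (C || E) forces C = True.
  Clause (!C || E) is falsified — contradiction.
Both cases fail, so the formula is unsatisfiable.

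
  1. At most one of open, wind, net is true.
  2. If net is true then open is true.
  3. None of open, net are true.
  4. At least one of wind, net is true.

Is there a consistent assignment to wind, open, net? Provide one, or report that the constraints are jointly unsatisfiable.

wind = True, open = False, net = False

  (1) {open, wind, net}: 1 true — at most one ✓
  (2) net=F ⇒ open: vacuous ✓
  (3) {open, net}: 0 true — none ✓
  (4) {wind, net}: 1 true — at least one ✓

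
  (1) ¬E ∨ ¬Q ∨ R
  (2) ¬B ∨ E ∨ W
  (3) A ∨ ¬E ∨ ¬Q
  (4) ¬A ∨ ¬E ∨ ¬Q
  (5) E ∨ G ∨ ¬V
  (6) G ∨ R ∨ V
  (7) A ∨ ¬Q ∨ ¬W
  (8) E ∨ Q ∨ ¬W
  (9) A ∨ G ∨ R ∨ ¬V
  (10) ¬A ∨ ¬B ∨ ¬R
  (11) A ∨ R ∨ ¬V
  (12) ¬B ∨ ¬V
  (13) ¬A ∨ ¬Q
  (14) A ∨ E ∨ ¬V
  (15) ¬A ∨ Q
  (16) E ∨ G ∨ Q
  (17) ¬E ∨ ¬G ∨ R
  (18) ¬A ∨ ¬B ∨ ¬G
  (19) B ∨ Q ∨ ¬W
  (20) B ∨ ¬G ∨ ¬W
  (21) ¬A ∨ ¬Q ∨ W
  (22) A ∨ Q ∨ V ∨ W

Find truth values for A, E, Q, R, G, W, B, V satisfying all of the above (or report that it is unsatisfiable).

Try A = True:
  (¬A ∨ ¬Q) forces Q = False.
  clause (¬A ∨ Q) is falsified — backtrack.
So A = False.
Set E = True.
  then (A ∨ ¬E ∨ ¬Q) forces Q = False.
Try R = False:
  (A ∨ R ∨ ¬V) forces V = False.
  (G ∨ R ∨ V) forces G = True.
  clause (¬E ∨ ¬G ∨ R) is falsified — backtrack.
So R = True.
Set G = True.
Set W = True.
  then (B ∨ Q ∨ ¬W) forces B = True.
  then (¬B ∨ ¬V) forces V = False.
All clauses satisfied.

A=F; E=T; Q=F; R=T; G=T; W=T; B=T; V=F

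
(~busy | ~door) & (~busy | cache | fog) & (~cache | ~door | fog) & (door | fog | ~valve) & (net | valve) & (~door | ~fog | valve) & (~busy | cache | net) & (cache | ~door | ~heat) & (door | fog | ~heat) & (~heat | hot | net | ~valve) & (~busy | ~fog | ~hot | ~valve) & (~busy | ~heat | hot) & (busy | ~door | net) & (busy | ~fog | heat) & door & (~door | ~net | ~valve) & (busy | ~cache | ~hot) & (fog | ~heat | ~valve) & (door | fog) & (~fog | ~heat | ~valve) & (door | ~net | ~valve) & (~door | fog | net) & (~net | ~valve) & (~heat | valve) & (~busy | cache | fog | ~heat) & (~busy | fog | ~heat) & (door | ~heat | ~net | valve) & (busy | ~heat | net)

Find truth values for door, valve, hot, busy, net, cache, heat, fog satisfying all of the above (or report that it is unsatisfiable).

Unit clause (door) forces door = True.
In (~busy | ~door) only ~busy is left, so busy = False.
In (busy | ~door | net) only net is left, so net = True.
In (~door | ~net | ~valve) only ~valve is left, so valve = False.
In (~heat | valve) only ~heat is left, so heat = False.
In (~door | ~fog | valve) only ~fog is left, so fog = False.
In (~cache | ~door | fog) only ~cache is left, so cache = False.
Set hot = False.
All clauses satisfied.

door: True, valve: False, hot: False, busy: False, net: True, cache: False, heat: False, fog: False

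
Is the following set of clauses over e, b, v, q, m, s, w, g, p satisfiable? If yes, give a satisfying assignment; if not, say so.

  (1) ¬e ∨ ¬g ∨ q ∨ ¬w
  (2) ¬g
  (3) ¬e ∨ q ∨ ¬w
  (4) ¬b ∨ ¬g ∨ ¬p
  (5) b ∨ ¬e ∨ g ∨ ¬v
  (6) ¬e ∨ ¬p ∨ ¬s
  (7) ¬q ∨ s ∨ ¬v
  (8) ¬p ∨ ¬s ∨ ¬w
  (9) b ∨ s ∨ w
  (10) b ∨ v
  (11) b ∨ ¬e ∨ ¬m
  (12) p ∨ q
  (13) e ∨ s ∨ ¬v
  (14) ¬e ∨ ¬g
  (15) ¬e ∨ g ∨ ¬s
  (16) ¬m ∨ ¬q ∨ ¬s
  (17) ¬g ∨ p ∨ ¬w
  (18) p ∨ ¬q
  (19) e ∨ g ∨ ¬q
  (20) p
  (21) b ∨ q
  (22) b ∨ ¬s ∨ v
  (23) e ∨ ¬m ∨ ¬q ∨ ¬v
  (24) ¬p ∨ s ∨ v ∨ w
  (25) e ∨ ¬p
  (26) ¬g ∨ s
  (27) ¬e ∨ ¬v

Unit clause (¬g) forces g = False.
Unit clause (p) forces p = True.
In (e ∨ ¬p) only e is left, so e = True.
In (¬e ∨ ¬v) only ¬v is left, so v = False.
In (¬e ∨ ¬p ∨ ¬s) only ¬s is left, so s = False.
In (b ∨ v) only b is left, so b = True.
In (¬p ∨ s ∨ v ∨ w) only w is left, so w = True.
In (¬e ∨ q ∨ ¬w) only q is left, so q = True.
Set m = False.
All clauses satisfied.

e = True, b = True, v = False, q = True, m = False, s = False, w = True, g = False, p = True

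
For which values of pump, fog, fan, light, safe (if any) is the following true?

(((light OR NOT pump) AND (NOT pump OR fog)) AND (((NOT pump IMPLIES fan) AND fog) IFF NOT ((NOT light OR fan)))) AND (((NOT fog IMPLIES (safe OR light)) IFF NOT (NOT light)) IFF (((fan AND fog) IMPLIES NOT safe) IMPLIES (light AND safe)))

pump = False, fog = False, fan = True, light = False, safe = True

  ((light OR NOT pump) AND (NOT pump OR fog)) AND (((NOT pump IMPLIES fan) AND fog) IFF NOT ((NOT light OR fan))) = True
    (light OR NOT pump) AND (NOT pump OR fog) = True
      light OR NOT pump = True
        NOT pump = True
      NOT pump OR fog = True
        NOT pump = True
    ((NOT pump IMPLIES fan) AND fog) IFF NOT ((NOT light OR fan)) = True
      (NOT pump IMPLIES fan) AND fog = False
        NOT pump IMPLIES fan = True
          NOT pump = True
      NOT ((NOT light OR fan)) = False
        NOT light OR fan = True
          NOT light = True
  ((NOT fog IMPLIES (safe OR light)) IFF NOT (NOT light)) IFF (((fan AND fog) IMPLIES NOT safe) IMPLIES (light AND safe)) = True
    (NOT fog IMPLIES (safe OR light)) IFF NOT (NOT light) = False
      NOT fog IMPLIES (safe OR light) = True
        NOT fog = True
        safe OR light = True
      NOT (NOT light) = False
        NOT light = True
    ((fan AND fog) IMPLIES NOT safe) IMPLIES (light AND safe) = False
      (fan AND fog) IMPLIES NOT safe = True
        fan AND fog = False
        NOT safe = False
      light AND safe = False
Both conjuncts True, so the formula holds.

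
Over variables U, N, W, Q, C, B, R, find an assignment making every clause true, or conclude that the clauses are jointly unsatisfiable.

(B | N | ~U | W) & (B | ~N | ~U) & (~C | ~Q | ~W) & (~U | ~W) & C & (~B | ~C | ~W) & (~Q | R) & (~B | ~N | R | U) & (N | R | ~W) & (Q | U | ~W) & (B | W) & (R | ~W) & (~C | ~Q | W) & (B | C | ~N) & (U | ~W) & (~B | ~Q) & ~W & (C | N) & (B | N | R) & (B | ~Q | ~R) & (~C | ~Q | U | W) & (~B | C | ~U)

Unit clause (C) forces C = True.
Unit clause (~W) forces W = False.
In (B | W) only B is left, so B = True.
In (~C | ~Q | W) only ~Q is left, so Q = False.
Set U = False.
Set N = True.
  then (~B | ~N | R | U) forces R = True.
All clauses satisfied.

U: False, N: True, W: False, Q: False, C: True, B: True, R: True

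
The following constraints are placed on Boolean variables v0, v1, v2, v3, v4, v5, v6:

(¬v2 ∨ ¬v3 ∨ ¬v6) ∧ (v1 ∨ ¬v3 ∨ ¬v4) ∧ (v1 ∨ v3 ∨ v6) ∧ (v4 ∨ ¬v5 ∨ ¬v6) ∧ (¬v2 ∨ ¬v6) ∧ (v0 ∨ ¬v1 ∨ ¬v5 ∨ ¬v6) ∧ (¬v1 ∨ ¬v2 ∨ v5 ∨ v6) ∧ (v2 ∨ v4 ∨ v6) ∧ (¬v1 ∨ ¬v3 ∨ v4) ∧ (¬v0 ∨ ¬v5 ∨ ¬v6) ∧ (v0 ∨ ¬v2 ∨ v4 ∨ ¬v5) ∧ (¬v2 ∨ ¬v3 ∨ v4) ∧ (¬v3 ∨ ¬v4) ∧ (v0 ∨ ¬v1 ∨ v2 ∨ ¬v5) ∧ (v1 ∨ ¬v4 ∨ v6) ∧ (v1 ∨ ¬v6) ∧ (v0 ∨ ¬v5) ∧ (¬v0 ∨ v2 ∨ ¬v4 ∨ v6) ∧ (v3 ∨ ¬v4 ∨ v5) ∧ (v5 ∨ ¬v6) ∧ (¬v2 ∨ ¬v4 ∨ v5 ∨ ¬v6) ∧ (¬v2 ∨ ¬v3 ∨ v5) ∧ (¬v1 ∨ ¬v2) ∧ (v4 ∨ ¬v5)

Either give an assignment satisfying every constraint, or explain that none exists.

Case v4 = True:
  (¬v3 ∨ ¬v4) forces v3 = False.
  (v3 ∨ ¬v4 ∨ v5) forces v5 = True.
  (v0 ∨ ¬v5) forces v0 = True.
  (¬v0 ∨ ¬v5 ∨ ¬v6) forces v6 = False.
  (v1 ∨ v3 ∨ v6) forces v1 = True.
  (¬v0 ∨ v2 ∨ ¬v4 ∨ v6) forces v2 = True.
  Clause (¬v1 ∨ ¬v2) is falsified — contradiction.
Case v4 = False:
  (v4 ∨ ¬v5) forces v5 = False.
  (v5 ∨ ¬v6) forces v6 = False.
  (v2 ∨ v4 ∨ v6) forces v2 = True.
  (¬v1 ∨ ¬v2 ∨ v5 ∨ v6) forces v1 = False.
  (v1 ∨ v3 ∨ v6) forces v3 = True.
  Clause (¬v2 ∨ ¬v3 ∨ v4) is falsified — contradiction.
Both cases fail, so the formula is unsatisfiable.

UNSATISFIABLE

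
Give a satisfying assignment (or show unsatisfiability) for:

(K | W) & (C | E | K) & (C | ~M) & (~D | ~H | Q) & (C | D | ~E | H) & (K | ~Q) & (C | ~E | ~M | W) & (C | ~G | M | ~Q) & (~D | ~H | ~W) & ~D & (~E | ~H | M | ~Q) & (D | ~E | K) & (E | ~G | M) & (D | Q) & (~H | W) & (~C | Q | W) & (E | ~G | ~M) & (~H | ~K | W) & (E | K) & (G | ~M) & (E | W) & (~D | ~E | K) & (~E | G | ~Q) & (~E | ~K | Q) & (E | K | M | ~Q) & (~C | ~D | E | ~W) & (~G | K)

Q = True, W = True, G = True, E = True, H = False, K = True, D = False, C = True, M = True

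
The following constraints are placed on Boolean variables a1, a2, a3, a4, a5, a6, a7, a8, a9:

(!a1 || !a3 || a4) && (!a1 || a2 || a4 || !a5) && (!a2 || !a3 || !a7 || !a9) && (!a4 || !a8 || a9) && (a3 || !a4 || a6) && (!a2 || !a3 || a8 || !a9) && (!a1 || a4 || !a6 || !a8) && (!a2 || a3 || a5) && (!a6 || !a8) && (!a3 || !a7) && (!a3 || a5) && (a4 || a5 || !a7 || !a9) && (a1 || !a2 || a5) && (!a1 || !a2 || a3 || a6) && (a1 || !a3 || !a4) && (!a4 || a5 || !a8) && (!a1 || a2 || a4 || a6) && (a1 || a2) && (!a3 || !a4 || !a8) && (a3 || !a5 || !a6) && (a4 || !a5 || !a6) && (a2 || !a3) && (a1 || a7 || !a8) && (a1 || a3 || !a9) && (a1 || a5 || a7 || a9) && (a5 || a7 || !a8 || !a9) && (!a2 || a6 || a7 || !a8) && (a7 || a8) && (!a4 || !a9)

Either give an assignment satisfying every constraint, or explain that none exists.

a1 = False; a2 = True; a3 = False; a4 = False; a5 = True; a6 = False; a7 = True; a8 = True; a9 = False

Set a1 = False.
  then (a1 || a2) forces a2 = True.
  then (a1 || !a2 || a5) forces a5 = True.
Try a3 = True:
  (!a3 || !a7) forces a7 = False.
  (a1 || !a3 || !a4) forces a4 = False.
  (a4 || !a5 || !a6) forces a6 = False.
  (a1 || a7 || !a8) forces a8 = False.
  clause (a7 || a8) is falsified — backtrack.
So a3 = False.
  then (a3 || !a5 || !a6) forces a6 = False.
  then (a1 || a3 || !a9) forces a9 = False.
  then (a3 || !a4 || a6) forces a4 = False.
Set a7 = True.
Set a8 = True.
All clauses satisfied.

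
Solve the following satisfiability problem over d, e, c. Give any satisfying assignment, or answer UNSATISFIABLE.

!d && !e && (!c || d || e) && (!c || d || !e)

Unit clause (!d) forces d = False.
Unit clause (!e) forces e = False.
In (!c || d || e) only !c is left, so c = False.
Check each clause:
  (!d): !d holds.
  (!e): !e holds.
  (!c || d || e): !c holds.
  (!c || d || !e): !c holds.
All clauses satisfied.

d = False, e = False, c = False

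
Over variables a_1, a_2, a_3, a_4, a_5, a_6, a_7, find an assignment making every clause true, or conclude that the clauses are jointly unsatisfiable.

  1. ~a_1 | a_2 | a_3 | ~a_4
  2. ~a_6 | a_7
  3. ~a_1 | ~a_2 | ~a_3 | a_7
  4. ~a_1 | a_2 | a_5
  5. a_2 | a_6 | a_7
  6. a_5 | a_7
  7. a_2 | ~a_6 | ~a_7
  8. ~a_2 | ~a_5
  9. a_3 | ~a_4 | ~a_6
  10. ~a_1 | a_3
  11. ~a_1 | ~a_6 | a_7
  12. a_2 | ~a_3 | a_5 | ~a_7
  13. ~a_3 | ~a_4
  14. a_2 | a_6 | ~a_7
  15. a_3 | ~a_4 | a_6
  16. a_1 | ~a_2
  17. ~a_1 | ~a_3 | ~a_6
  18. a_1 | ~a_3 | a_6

a_1 = True, a_2 = True, a_3 = True, a_4 = False, a_5 = False, a_6 = False, a_7 = True

Set a_1 = True.
  then (~a_1 | a_3) forces a_3 = True.
  then (~a_3 | ~a_4) forces a_4 = False.
  then (~a_1 | ~a_3 | ~a_6) forces a_6 = False.
Try a_2 = False:
  (~a_1 | a_2 | a_5) forces a_5 = True.
  (a_2 | a_6 | a_7) forces a_7 = True.
  clause (a_2 | a_6 | ~a_7) is falsified — backtrack.
So a_2 = True.
  then (~a_1 | ~a_2 | ~a_3 | a_7) forces a_7 = True.
  then (~a_2 | ~a_5) forces a_5 = False.
All clauses satisfied.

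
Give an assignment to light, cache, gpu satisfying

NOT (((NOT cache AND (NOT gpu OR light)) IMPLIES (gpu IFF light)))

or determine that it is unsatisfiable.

light = True, cache = False, gpu = False

  NOT (((NOT cache AND (NOT gpu OR light)) IMPLIES (gpu IFF light))) = True
    (NOT cache AND (NOT gpu OR light)) IMPLIES (gpu IFF light) = False
      NOT cache AND (NOT gpu OR light) = True
        NOT cache = True
        NOT gpu OR light = True
          NOT gpu = True
      gpu IFF light = False
The formula evaluates to True.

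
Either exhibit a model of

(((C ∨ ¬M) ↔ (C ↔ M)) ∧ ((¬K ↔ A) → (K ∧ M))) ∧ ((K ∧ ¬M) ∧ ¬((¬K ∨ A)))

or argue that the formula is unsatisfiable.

Case M = True: the conjunct ¬M is False.
Case M = False: the formula simplifies to (¬C ∧ ¬((¬K ↔ A))) ∧ (K ∧ ¬((¬K ∨ A))).
  K = True: simplifies to (¬C ∧ ¬(¬A)) ∧ ¬A.
    A = True: the conjunct ¬A is False.
    A = False: the conjunct ¬(¬A) becomes ¬(¬False) = False.
  K = False: the conjunct K is False.
Both cases fail — unsatisfiable.

The formula is unsatisfiable.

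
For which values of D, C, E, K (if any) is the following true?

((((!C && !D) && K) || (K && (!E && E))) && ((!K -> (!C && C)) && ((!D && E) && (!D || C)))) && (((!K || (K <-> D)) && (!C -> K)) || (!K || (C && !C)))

No satisfying assignment exists.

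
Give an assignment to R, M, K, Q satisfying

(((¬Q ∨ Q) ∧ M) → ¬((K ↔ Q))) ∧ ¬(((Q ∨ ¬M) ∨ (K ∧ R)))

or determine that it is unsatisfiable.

R=F, M=T, K=T, Q=F

  ((¬Q ∨ Q) ∧ M) → ¬((K ↔ Q)) = True
    (¬Q ∨ Q) ∧ M = True
      ¬Q ∨ Q = True
        ¬Q = True
    ¬((K ↔ Q)) = True
      K ↔ Q = False
  ¬(((Q ∨ ¬M) ∨ (K ∧ R))) = True
    (Q ∨ ¬M) ∨ (K ∧ R) = False
      Q ∨ ¬M = False
        ¬M = False
      K ∧ R = False
Both conjuncts True, so the formula holds.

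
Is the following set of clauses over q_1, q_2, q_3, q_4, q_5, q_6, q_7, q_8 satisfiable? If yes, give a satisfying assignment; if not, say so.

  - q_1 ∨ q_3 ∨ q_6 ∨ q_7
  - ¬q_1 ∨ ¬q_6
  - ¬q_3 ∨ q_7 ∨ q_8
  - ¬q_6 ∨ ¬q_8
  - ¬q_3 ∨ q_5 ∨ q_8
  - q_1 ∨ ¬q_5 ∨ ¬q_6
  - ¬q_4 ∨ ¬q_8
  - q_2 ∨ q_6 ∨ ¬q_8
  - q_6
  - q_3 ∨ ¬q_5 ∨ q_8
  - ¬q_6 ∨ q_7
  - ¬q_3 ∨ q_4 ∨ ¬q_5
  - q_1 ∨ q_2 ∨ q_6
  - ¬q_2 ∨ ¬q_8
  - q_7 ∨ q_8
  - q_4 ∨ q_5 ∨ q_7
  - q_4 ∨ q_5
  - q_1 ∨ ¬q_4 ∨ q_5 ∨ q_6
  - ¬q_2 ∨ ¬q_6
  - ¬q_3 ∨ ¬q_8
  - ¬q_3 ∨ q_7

q_1: False; q_2: False; q_3: False; q_4: True; q_5: False; q_6: True; q_7: True; q_8: False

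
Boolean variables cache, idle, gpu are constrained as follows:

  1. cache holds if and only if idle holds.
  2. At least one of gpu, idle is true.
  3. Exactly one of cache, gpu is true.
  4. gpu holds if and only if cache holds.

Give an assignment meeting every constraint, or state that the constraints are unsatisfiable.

Case gpu = True:
  (3) with gpu=T forces cache = False.
  Constraint (4) is violated (gpu=T, cache=F) — contradiction.
Case gpu = False:
  (2) with gpu=F forces idle = True.
  (1) with idle=T forces cache = True.
  Constraint (4) is violated (gpu=F, cache=T) — contradiction.
Both cases fail — unsatisfiable.

No satisfying assignment exists.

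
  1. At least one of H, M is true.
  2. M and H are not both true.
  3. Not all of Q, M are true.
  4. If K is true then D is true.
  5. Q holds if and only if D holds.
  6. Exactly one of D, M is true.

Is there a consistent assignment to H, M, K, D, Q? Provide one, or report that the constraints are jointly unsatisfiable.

H: True, M: False, K: False, D: True, Q: True

  (1) {H, M}: 1 true — at least one ✓
  (2) M=F, H=T — not both ✓
  (3) {Q, M}: 1/2 true — not all ✓
  (4) K=F ⇒ D: vacuous ✓
  (5) Q=T, D=T — same ✓
  (6) {D, M}: 1 true — exactly one ✓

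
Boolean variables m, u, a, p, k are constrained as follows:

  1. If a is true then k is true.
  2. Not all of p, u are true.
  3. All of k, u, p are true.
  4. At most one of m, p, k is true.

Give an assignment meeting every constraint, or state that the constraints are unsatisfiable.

No satisfying assignment exists.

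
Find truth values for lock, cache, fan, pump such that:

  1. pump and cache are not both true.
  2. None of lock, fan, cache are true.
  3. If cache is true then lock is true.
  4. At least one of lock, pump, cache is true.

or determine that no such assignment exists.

lock = False, cache = False, fan = False, pump = True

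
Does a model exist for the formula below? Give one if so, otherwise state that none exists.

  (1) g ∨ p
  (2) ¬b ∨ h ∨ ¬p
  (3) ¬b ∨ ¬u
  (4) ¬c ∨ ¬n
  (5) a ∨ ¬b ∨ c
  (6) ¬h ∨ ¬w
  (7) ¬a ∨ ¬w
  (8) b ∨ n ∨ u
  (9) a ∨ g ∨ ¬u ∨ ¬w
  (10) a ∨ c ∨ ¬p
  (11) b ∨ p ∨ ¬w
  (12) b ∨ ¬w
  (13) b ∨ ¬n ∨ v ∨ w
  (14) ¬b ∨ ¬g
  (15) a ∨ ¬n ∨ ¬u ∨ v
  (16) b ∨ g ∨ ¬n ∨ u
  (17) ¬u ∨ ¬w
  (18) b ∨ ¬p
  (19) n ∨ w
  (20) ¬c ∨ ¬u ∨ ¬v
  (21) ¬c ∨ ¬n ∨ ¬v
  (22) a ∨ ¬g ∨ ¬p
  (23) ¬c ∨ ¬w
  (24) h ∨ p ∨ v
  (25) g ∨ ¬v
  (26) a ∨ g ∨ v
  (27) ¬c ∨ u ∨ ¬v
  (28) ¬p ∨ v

Set w = False.
  then (n ∨ w) forces n = True.
  then (¬c ∨ ¬n) forces c = False.
Set u = False.
Set g = True.
  then (¬b ∨ ¬g) forces b = False.
  then (b ∨ ¬p) forces p = False.
  then (b ∨ ¬n ∨ v ∨ w) forces v = True.
Set h = True.
Set a = False.
All clauses satisfied.

w=F, n=T, u=F, c=F, g=T, v=T, h=T, b=F, p=F, a=F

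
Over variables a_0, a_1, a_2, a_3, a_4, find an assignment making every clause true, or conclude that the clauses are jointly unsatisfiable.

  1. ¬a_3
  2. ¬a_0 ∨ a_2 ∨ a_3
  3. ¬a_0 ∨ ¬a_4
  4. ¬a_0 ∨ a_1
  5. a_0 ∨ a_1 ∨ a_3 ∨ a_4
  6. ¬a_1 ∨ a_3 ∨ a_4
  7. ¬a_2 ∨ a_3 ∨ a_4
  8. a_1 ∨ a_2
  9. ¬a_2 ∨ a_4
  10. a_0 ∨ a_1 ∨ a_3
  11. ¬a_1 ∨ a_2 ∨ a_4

a_0 = False, a_1 = True, a_2 = True, a_3 = False, a_4 = True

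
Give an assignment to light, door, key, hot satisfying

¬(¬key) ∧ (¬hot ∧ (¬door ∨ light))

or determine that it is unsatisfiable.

light = True; door = True; key = True; hot = False

  ¬(¬key) = True
    ¬key = False
  ¬hot ∧ (¬door ∨ light) = True
    ¬hot = True
    ¬door ∨ light = True
      ¬door = False
Both conjuncts True, so the formula holds.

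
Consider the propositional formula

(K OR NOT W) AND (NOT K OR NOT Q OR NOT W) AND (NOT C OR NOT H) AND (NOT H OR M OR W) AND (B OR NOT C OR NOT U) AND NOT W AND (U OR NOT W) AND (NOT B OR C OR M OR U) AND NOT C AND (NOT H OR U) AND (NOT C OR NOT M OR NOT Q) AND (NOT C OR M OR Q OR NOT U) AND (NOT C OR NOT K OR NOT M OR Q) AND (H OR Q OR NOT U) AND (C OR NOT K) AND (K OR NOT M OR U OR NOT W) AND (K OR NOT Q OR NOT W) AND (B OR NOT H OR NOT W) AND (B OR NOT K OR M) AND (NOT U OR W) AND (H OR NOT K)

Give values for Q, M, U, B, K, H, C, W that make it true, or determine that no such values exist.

Unit clause (NOT W) forces W = False.
Unit clause (NOT C) forces C = False.
In (C OR NOT K) only NOT K is left, so K = False.
In (NOT U OR W) only NOT U is left, so U = False.
In (NOT H OR U) only NOT H is left, so H = False.
Set Q = True.
Set M = False.
  then (NOT B OR C OR M OR U) forces B = False.
All clauses satisfied.

Q=T, M=F, U=F, B=F, K=F, H=F, C=F, W=F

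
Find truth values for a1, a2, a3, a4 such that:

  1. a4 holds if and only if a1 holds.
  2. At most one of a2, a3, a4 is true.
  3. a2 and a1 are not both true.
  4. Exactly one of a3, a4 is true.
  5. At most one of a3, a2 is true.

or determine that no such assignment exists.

a1 = True; a2 = False; a3 = False; a4 = True

  (1) a4=T, a1=T — same ✓
  (2) {a2, a3, a4}: 1 true — at most one ✓
  (3) a2=F, a1=T — not both ✓
  (4) {a3, a4}: 1 true — exactly one ✓
  (5) {a3, a2}: 0 true — at most one ✓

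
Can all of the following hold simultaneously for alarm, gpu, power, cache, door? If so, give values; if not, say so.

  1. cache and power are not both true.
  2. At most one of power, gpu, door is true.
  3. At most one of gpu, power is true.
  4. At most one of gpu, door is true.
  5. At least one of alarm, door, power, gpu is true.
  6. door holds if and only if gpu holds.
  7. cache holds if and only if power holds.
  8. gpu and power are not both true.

alarm = True, gpu = False, power = False, cache = False, door = False

  (1) cache=F, power=F — not both ✓
  (2) {power, gpu, door}: 0 true — at most one ✓
  (3) {gpu, power}: 0 true — at most one ✓
  (4) {gpu, door}: 0 true — at most one ✓
  (5) {alarm, door, power, gpu}: 1 true — at least one ✓
  (6) door=F, gpu=F — same ✓
  (7) cache=F, power=F — same ✓
  (8) gpu=F, power=F — not both ✓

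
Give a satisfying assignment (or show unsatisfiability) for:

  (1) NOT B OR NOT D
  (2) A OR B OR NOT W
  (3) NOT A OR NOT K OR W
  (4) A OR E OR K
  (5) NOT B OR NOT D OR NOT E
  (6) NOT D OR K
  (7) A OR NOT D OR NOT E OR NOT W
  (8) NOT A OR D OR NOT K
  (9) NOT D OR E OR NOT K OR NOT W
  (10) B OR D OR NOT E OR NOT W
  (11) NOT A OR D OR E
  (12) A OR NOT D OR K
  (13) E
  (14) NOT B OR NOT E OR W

D=F; B=F; K=F; W=F; E=T; A=T

Unit clause (E) forces E = True.
Set D = False.
Set B = False.
  then (B OR D OR NOT E OR NOT W) forces W = False.
Set K = False.
Set A = True.
All clauses satisfied.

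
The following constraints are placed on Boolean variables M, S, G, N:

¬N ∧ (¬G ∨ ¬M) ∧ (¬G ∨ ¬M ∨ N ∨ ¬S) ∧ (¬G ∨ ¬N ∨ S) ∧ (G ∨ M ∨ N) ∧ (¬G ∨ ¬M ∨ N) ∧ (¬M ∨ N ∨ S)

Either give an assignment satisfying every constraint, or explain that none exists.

M = False, S = False, G = True, N = False

Unit clause (¬N) forces N = False.
Set M = False.
  then (G ∨ M ∨ N) forces G = True.
Set S = False.
All clauses satisfied.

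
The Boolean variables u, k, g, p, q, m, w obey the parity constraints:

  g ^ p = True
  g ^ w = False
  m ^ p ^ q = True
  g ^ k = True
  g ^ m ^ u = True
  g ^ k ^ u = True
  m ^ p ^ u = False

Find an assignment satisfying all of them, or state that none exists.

u = False, k = False, g = True, p = False, q = True, m = False, w = True

g ^ p = T ^ F = True ✓
g ^ w = T ^ T = False ✓
m ^ p ^ q = F ^ F ^ T = True ✓
g ^ k = T ^ F = True ✓
g ^ m ^ u = T ^ F ^ F = True ✓
g ^ k ^ u = T ^ F ^ F = True ✓
m ^ p ^ u = F ^ F ^ F = False ✓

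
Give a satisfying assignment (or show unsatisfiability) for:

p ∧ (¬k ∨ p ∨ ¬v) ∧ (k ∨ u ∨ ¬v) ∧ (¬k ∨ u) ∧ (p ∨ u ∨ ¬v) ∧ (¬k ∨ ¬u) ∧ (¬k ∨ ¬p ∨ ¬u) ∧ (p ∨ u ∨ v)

Unit clause (p) forces p = True.
Set u = True.
  then (¬k ∨ ¬u) forces k = False.
Set v = True.
Check each clause:
  (p): p holds.
  (¬k ∨ p ∨ ¬v): ¬k holds.
  (k ∨ u ∨ ¬v): u holds.
  (¬k ∨ u): ¬k holds.
  (p ∨ u ∨ ¬v): p holds.
  (¬k ∨ ¬u): ¬k holds.
  (¬k ∨ ¬p ∨ ¬u): ¬k holds.
  (p ∨ u ∨ v): p holds.
All clauses satisfied.

p: True, u: True, v: True, k: False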